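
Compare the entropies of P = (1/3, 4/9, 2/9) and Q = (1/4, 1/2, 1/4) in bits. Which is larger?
P

Computing entropies in bits:
H(P) = 1.5305
H(Q) = 1.5000

Distribution P has higher entropy.

Intuition: The distribution closer to uniform (more spread out) has higher entropy.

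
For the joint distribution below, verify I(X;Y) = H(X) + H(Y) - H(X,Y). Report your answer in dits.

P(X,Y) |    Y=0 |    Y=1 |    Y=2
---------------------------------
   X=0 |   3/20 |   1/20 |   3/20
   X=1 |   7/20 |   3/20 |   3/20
I(X;Y) = 0.0094 dits

Mutual information has multiple equivalent forms:
- I(X;Y) = H(X) - H(X|Y)
- I(X;Y) = H(Y) - H(Y|X)
- I(X;Y) = H(X) + H(Y) - H(X,Y)

Computing all quantities:
H(X) = 0.2812, H(Y) = 0.4472, H(X,Y) = 0.7190
H(X|Y) = 0.2718, H(Y|X) = 0.4378

Verification:
H(X) - H(X|Y) = 0.2812 - 0.2718 = 0.0094
H(Y) - H(Y|X) = 0.4472 - 0.4378 = 0.0094
H(X) + H(Y) - H(X,Y) = 0.2812 + 0.4472 - 0.7190 = 0.0094

All forms give I(X;Y) = 0.0094 dits. ✓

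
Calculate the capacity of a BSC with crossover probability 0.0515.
0.7073 bits

For a binary symmetric channel (BSC) with error probability p:
Capacity C = 1 - H(p) bits per symbol

where H(p) = -p log₂(p) - (1-p) log₂(1-p) is the binary entropy function.

H(0.0515) = 0.2927 bits
C = 1 - 0.2927 = 0.7073 bits per symbol

This means we can reliably transmit up to 0.7073 bits of information per channel use.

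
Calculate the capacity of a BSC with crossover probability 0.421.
0.0181 bits

For a binary symmetric channel (BSC) with error probability p:
Capacity C = 1 - H(p) bits per symbol

where H(p) = -p log₂(p) - (1-p) log₂(1-p) is the binary entropy function.

H(0.421) = 0.9819 bits
C = 1 - 0.9819 = 0.0181 bits per symbol

This means we can reliably transmit up to 0.0181 bits of information per channel use.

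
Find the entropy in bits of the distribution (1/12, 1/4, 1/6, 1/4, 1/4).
2.2296 bits

Shannon entropy is H(X) = -Σ p(x) log p(x).

For P = (1/12, 1/4, 1/6, 1/4, 1/4):
H = -1/12 × log_2(1/12) -1/4 × log_2(1/4) -1/6 × log_2(1/6) -1/4 × log_2(1/4) -1/4 × log_2(1/4)
H = 2.2296 bits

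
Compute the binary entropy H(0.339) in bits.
0.9239 bits

The binary entropy function is:
H(p) = -p log(p) - (1-p) log(1-p)

H(0.339) = -0.339 × log_2(0.339) - 0.661 × log_2(0.661)
H(0.339) = 0.9239 bits

Note: Binary entropy is maximized at p=0.5 (H=1 bit) and minimized at p=0 or p=1 (H=0).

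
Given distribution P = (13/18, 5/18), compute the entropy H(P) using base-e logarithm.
0.5908 nats

Shannon entropy is H(X) = -Σ p(x) log p(x).

For P = (13/18, 5/18):
H = -13/18 × log_e(13/18) -5/18 × log_e(5/18)
H = 0.5908 nats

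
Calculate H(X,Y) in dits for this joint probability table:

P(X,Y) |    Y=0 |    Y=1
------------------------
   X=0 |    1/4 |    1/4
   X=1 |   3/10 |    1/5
0.5977 dits

Joint entropy is H(X,Y) = -Σ_{x,y} p(x,y) log p(x,y).

Summing over all non-zero entries:
H(X,Y) = -[1/4·log_10(1/4) + 1/4·log_10(1/4) + 3/10·log_10(3/10) + 1/5·log_10(1/5)]
H(X,Y) = 0.5977 dits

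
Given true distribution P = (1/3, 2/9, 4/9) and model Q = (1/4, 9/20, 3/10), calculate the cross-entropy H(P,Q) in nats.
1.1746 nats

Cross-entropy: H(P,Q) = -Σ p(x) log q(x)

Alternatively: H(P,Q) = H(P) + D_KL(P||Q)
H(P) = 1.0609 nats
D_KL(P||Q) = 0.1138 nats

H(P,Q) = 1.0609 + 0.1138 = 1.1746 nats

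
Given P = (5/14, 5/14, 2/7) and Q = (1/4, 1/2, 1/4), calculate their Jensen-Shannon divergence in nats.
0.0113 nats

Jensen-Shannon divergence is:
JSD(P||Q) = 0.5 × D_KL(P||M) + 0.5 × D_KL(Q||M)
where M = 0.5 × (P + Q) is the mixture distribution.

M = 0.5 × (5/14, 5/14, 2/7) + 0.5 × (1/4, 1/2, 1/4) = (0.303571, 3/7, 0.267857)

D_KL(P||M) = 0.0114 nats
D_KL(Q||M) = 0.0113 nats

JSD(P||Q) = 0.5 × 0.0114 + 0.5 × 0.0113 = 0.0113 nats

Unlike KL divergence, JSD is symmetric and bounded: 0 ≤ JSD ≤ log(2).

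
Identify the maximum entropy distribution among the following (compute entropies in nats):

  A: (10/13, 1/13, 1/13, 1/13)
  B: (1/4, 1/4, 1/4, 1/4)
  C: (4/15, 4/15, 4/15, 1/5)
B

For a discrete distribution over n outcomes, entropy is maximized by the uniform distribution.

Computing entropies:
H(A) = 0.7937 nats
H(B) = 1.3863 nats
H(C) = 1.3793 nats

The uniform distribution (where all probabilities equal 1/4) achieves the maximum entropy of log_e(4) = 1.3863 nats.

Distribution B has the highest entropy.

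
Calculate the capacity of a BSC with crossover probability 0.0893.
0.5659 bits

For a binary symmetric channel (BSC) with error probability p:
Capacity C = 1 - H(p) bits per symbol

where H(p) = -p log₂(p) - (1-p) log₂(1-p) is the binary entropy function.

H(0.0893) = 0.4341 bits
C = 1 - 0.4341 = 0.5659 bits per symbol

This means we can reliably transmit up to 0.5659 bits of information per channel use.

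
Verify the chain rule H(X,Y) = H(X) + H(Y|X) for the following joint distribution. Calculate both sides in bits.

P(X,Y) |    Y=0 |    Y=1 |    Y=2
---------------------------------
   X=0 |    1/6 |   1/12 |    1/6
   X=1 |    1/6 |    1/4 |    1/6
H(X,Y) = 2.5221, H(X) = 0.9799, H(Y|X) = 1.5422 (all in bits)

Chain rule: H(X,Y) = H(X) + H(Y|X)

Left side — joint entropy directly:
H(X,Y) = -Σ p(x,y) log p(x,y) = 2.5221 bits

Right side — compute H(Y|X) from the conditional distributions:
P(X) = (5/12, 7/12), so H(X) = 0.9799 bits
H(Y|X) = Σ_x P(X=x) · H(Y|X=x):
  P(Y|X=0) = (2/5, 1/5, 2/5), H(Y|X=0) = 1.5219, weight P(X=0) = 5/12
  P(Y|X=1) = (2/7, 3/7, 2/7), H(Y|X=1) = 1.5567, weight P(X=1) = 7/12
H(Y|X) = 1.5422 bits

H(X) + H(Y|X) = 0.9799 + 1.5422 = 2.5221 bits

Both sides equal 2.5221 bits. ✓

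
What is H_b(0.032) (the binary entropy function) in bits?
0.2043 bits

The binary entropy function is:
H(p) = -p log(p) - (1-p) log(1-p)

H(0.032) = -0.032 × log_2(0.032) - 0.968 × log_2(0.968)
H(0.032) = 0.2043 bits

Note: Binary entropy is maximized at p=0.5 (H=1 bit) and minimized at p=0 or p=1 (H=0).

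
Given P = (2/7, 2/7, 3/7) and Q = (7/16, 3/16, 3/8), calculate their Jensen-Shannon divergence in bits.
0.0203 bits

Jensen-Shannon divergence is:
JSD(P||Q) = 0.5 × D_KL(P||M) + 0.5 × D_KL(Q||M)
where M = 0.5 × (P + Q) is the mixture distribution.

M = 0.5 × (2/7, 2/7, 3/7) + 0.5 × (7/16, 3/16, 3/8) = (0.361607, 0.236607, 0.401786)

D_KL(P||M) = 0.0205 bits
D_KL(Q||M) = 0.0200 bits

JSD(P||Q) = 0.5 × 0.0205 + 0.5 × 0.0200 = 0.0203 bits

Unlike KL divergence, JSD is symmetric and bounded: 0 ≤ JSD ≤ log(2).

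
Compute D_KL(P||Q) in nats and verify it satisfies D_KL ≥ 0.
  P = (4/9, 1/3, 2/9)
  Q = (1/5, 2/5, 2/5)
0.1635 nats

KL divergence satisfies the Gibbs inequality: D_KL(P||Q) ≥ 0 for all distributions P, Q.

D_KL(P||Q) = Σ p(x) log(p(x)/q(x))
Term by term:
  x=0: 4/9 × log_e[(4/9)/(1/5)] = 0.3549
  x=1: 1/3 × log_e[(1/3)/(2/5)] = -0.0608
  x=2: 2/9 × log_e[(2/9)/(2/5)] = -0.1306
D_KL(P||Q) = 0.1635 nats

D_KL(P||Q) = 0.1635 ≥ 0 ✓

This non-negativity is a fundamental property: relative entropy cannot be negative because it measures how different Q is from P.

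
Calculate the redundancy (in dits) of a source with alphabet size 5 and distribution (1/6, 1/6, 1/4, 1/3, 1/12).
0.0401 dits

Redundancy measures how far a source is from maximum entropy:
R = H_max - H(X)

Maximum entropy for 5 symbols: H_max = log_10(5) = 0.6990 dits
Actual entropy: H(X) = 0.6589 dits
Redundancy: R = 0.6990 - 0.6589 = 0.0401 dits

This redundancy represents potential for compression: the source could be compressed by 0.0401 dits per symbol.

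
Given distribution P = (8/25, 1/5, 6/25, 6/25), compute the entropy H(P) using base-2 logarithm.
1.9787 bits

Shannon entropy is H(X) = -Σ p(x) log p(x).

For P = (8/25, 1/5, 6/25, 6/25):
H = -8/25 × log_2(8/25) -1/5 × log_2(1/5) -6/25 × log_2(6/25) -6/25 × log_2(6/25)
H = 1.9787 bits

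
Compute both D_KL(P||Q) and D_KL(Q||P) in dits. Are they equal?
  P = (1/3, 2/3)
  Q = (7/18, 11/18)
D_KL(P||Q) = 0.0029, D_KL(Q||P) = 0.0029

KL divergence is not symmetric: D_KL(P||Q) ≠ D_KL(Q||P) in general.

D_KL(P||Q) = 0.0029 dits
D_KL(Q||P) = 0.0029 dits

In this case they happen to be equal (to 4 decimal places).

This asymmetry is why KL divergence is not a true distance metric.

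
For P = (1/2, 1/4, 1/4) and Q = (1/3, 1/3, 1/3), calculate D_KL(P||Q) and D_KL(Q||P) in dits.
D_KL(P||Q) = 0.0256, D_KL(Q||P) = 0.0246

KL divergence is not symmetric: D_KL(P||Q) ≠ D_KL(Q||P) in general.

D_KL(P||Q) = 0.0256 dits
D_KL(Q||P) = 0.0246 dits

No, they are not equal!

This asymmetry is why KL divergence is not a true distance metric.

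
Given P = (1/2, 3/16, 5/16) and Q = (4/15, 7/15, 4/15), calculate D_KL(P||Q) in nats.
0.1929 nats

KL divergence: D_KL(P||Q) = Σ p(x) log(p(x)/q(x))

Computing term by term:
  x=0: 1/2 × log_e[(1/2)/(4/15)] = 1/2 × 0.6286 = 0.3143
  x=1: 3/16 × log_e[(3/16)/(7/15)] = 3/16 × -0.9118 = -0.1710
  x=2: 5/16 × log_e[(5/16)/(4/15)] = 5/16 × 0.1586 = 0.0496

D_KL(P||Q) = 0.1929 nats

Note: KL divergence is always non-negative and equals 0 iff P = Q.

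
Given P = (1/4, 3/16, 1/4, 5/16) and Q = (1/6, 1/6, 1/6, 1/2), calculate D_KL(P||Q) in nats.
0.0779 nats

KL divergence: D_KL(P||Q) = Σ p(x) log(p(x)/q(x))

Computing term by term:
  x=0: 1/4 × log_e[(1/4)/(1/6)] = 1/4 × 0.4055 = 0.1014
  x=1: 3/16 × log_e[(3/16)/(1/6)] = 3/16 × 0.1178 = 0.0221
  x=2: 1/4 × log_e[(1/4)/(1/6)] = 1/4 × 0.4055 = 0.1014
  x=3: 5/16 × log_e[(5/16)/(1/2)] = 5/16 × -0.4700 = -0.1469

D_KL(P||Q) = 0.0779 nats

Note: KL divergence is always non-negative and equals 0 iff P = Q.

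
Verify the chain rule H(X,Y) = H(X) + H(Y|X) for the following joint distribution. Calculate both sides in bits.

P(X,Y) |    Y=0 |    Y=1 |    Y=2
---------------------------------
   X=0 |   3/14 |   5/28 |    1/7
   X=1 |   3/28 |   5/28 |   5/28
H(X,Y) = 2.5540, H(X) = 0.9963, H(Y|X) = 1.5577 (all in bits)

Chain rule: H(X,Y) = H(X) + H(Y|X)

Left side — joint entropy directly:
H(X,Y) = -Σ p(x,y) log p(x,y) = 2.5540 bits

Right side — compute H(Y|X) from the conditional distributions:
P(X) = (15/28, 13/28), so H(X) = 0.9963 bits
H(Y|X) = Σ_x P(X=x) · H(Y|X=x):
  P(Y|X=0) = (2/5, 1/3, 4/15), H(Y|X=0) = 1.5656, weight P(X=0) = 15/28
  P(Y|X=1) = (3/13, 5/13, 5/13), H(Y|X=1) = 1.5486, weight P(X=1) = 13/28
H(Y|X) = 1.5577 bits

H(X) + H(Y|X) = 0.9963 + 1.5577 = 2.5540 bits

Both sides equal 2.5540 bits. ✓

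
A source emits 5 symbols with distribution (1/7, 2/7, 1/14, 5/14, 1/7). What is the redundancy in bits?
0.2010 bits

Redundancy measures how far a source is from maximum entropy:
R = H_max - H(X)

Maximum entropy for 5 symbols: H_max = log_2(5) = 2.3219 bits
Actual entropy: H(X) = 2.1210 bits
Redundancy: R = 2.3219 - 2.1210 = 0.2010 bits

This redundancy represents potential for compression: the source could be compressed by 0.2010 bits per symbol.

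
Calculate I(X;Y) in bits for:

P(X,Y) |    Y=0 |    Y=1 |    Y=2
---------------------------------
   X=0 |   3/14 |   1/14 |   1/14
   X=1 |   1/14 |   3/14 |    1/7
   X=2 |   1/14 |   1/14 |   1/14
0.1228 bits

Mutual information: I(X;Y) = H(X) + H(Y) - H(X,Y)

Marginals:
P(X) = (5/14, 3/7, 3/14), H(X) = 1.5306 bits
P(Y) = (5/14, 5/14, 2/7), H(Y) = 1.5774 bits

Joint entropy: H(X,Y) = 2.9852 bits

I(X;Y) = 1.5306 + 1.5774 - 2.9852 = 0.1228 bits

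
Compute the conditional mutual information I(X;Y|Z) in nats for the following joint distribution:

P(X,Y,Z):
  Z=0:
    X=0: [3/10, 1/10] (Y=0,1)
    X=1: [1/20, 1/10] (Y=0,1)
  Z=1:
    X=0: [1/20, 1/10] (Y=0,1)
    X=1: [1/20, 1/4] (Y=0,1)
0.0478 nats

Conditional mutual information: I(X;Y|Z) = H(X|Z) + H(Y|Z) - H(X,Y|Z)

H(Z) = 0.6881
H(X,Z) = 1.2968 → H(X|Z) = 0.6087
H(Y,Z) = 1.2870 → H(Y|Z) = 0.5989
H(X,Y,Z) = 1.8479 → H(X,Y|Z) = 1.1598

I(X;Y|Z) = 0.6087 + 0.5989 - 1.1598 = 0.0478 nats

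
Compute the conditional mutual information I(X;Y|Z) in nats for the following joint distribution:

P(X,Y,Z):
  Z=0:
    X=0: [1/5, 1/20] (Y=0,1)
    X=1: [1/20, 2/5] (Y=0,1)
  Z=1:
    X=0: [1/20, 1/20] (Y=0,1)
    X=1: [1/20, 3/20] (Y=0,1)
0.1833 nats

Conditional mutual information: I(X;Y|Z) = H(X|Z) + H(Y|Z) - H(X,Y|Z)

H(Z) = 0.6109
H(X,Z) = 1.2580 → H(X|Z) = 0.6472
H(Y,Z) = 1.2580 → H(Y|Z) = 0.6472
H(X,Y,Z) = 1.7219 → H(X,Y|Z) = 1.1110

I(X;Y|Z) = 0.6472 + 0.6472 - 1.1110 = 0.1833 nats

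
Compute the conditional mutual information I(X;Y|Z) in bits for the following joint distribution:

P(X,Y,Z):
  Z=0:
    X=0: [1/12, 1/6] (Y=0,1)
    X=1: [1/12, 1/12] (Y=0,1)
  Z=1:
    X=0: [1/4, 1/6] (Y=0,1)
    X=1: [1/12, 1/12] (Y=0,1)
0.0118 bits

Conditional mutual information: I(X;Y|Z) = H(X|Z) + H(Y|Z) - H(X,Y|Z)

H(Z) = 0.9799
H(X,Z) = 1.8879 → H(X|Z) = 0.9080
H(Y,Z) = 1.9591 → H(Y|Z) = 0.9793
H(X,Y,Z) = 2.8554 → H(X,Y|Z) = 1.8755

I(X;Y|Z) = 0.9080 + 0.9793 - 1.8755 = 0.0118 bits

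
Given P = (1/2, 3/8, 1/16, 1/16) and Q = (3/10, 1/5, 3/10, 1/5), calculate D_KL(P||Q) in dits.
0.1392 dits

KL divergence: D_KL(P||Q) = Σ p(x) log(p(x)/q(x))

Computing term by term:
  x=0: 1/2 × log_10[(1/2)/(3/10)] = 1/2 × 0.2218 = 0.1109
  x=1: 3/8 × log_10[(3/8)/(1/5)] = 3/8 × 0.2730 = 0.1024
  x=2: 1/16 × log_10[(1/16)/(3/10)] = 1/16 × -0.6812 = -0.0426
  x=3: 1/16 × log_10[(1/16)/(1/5)] = 1/16 × -0.5051 = -0.0316

D_KL(P||Q) = 0.1392 dits

Note: KL divergence is always non-negative and equals 0 iff P = Q.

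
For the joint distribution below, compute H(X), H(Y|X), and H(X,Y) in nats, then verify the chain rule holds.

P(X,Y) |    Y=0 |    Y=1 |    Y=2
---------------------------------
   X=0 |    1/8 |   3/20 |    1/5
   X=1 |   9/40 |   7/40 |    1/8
H(X,Y) = 1.7670, H(X) = 0.6919, H(Y|X) = 1.0751 (all in nats)

Chain rule: H(X,Y) = H(X) + H(Y|X)

Left side — joint entropy directly:
H(X,Y) = -Σ p(x,y) log p(x,y) = 1.7670 nats

Right side — compute H(Y|X) from the conditional distributions:
P(X) = (19/40, 21/40), so H(X) = 0.6919 nats
H(Y|X) = Σ_x P(X=x) · H(Y|X=x):
  P(Y|X=0) = (5/19, 6/19, 8/19), H(Y|X=0) = 1.0795, weight P(X=0) = 19/40
  P(Y|X=1) = (3/7, 1/3, 5/21), H(Y|X=1) = 1.0710, weight P(X=1) = 21/40
H(Y|X) = 1.0751 nats

H(X) + H(Y|X) = 0.6919 + 1.0751 = 1.7670 nats

Both sides equal 1.7670 nats. ✓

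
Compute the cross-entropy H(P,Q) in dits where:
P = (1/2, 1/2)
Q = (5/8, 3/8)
0.3150 dits

Cross-entropy: H(P,Q) = -Σ p(x) log q(x)

Alternatively: H(P,Q) = H(P) + D_KL(P||Q)
H(P) = 0.3010 dits
D_KL(P||Q) = 0.0140 dits

H(P,Q) = 0.3010 + 0.0140 = 0.3150 dits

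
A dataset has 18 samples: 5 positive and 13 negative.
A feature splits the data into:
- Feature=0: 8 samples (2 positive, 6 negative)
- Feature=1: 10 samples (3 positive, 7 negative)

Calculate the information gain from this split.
0.0022 bits

Information Gain = H(Y) - H(Y|Feature)

Before split:
P(positive) = 5/18 = 0.2778
H(Y) = 0.8524 bits

After split:
Feature=0: H = 0.8113 bits (weight = 8/18)
Feature=1: H = 0.8813 bits (weight = 10/18)
H(Y|Feature) = (8/18)×0.8113 + (10/18)×0.8813 = 0.8502 bits

Information Gain = 0.8524 - 0.8502 = 0.0022 bits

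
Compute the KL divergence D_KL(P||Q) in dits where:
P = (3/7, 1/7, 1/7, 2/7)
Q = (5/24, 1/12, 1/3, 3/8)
0.0814 dits

KL divergence: D_KL(P||Q) = Σ p(x) log(p(x)/q(x))

Computing term by term:
  x=0: 3/7 × log_10[(3/7)/(5/24)] = 3/7 × 0.3133 = 0.1343
  x=1: 1/7 × log_10[(1/7)/(1/12)] = 1/7 × 0.2341 = 0.0334
  x=2: 1/7 × log_10[(1/7)/(1/3)] = 1/7 × -0.3680 = -0.0526
  x=3: 2/7 × log_10[(2/7)/(3/8)] = 2/7 × -0.1181 = -0.0337

D_KL(P||Q) = 0.0814 dits

Note: KL divergence is always non-negative and equals 0 iff P = Q.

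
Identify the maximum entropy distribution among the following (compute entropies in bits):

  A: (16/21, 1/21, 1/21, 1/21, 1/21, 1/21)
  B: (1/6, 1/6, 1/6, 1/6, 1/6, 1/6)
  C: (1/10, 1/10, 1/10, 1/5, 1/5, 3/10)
B

For a discrete distribution over n outcomes, entropy is maximized by the uniform distribution.

Computing entropies:
H(A) = 1.3447 bits
H(B) = 2.5850 bits
H(C) = 2.4464 bits

The uniform distribution (where all probabilities equal 1/6) achieves the maximum entropy of log_2(6) = 2.5850 bits.

Distribution B has the highest entropy.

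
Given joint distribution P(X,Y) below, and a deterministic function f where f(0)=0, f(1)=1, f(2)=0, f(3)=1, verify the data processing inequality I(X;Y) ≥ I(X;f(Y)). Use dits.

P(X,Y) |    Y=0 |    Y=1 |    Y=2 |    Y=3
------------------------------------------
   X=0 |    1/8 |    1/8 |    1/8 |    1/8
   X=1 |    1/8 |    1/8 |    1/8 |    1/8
I(X;Y) = 0.0000, I(X;f(Y)) = 0.0000, inequality holds: 0.0000 ≥ 0.0000

Data Processing Inequality: For any Markov chain X → Y → Z, we have I(X;Y) ≥ I(X;Z).

Here Z = f(Y) is a deterministic function of Y, forming X → Y → Z.

Original I(X;Y) = 0.0000 dits

After applying f:
P(X,Z) where Z=f(Y):
- P(X,Z=0) = P(X,Y=0) + P(X,Y=2)
- P(X,Z=1) = P(X,Y=1) + P(X,Y=3)

I(X;Z) = I(X;f(Y)) = 0.0000 dits

Verification: 0.0000 ≥ 0.0000 ✓

Information cannot be created by processing; the function f can only lose information about X.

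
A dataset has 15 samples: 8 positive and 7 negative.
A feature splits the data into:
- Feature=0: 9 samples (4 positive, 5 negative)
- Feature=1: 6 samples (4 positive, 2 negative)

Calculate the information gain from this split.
0.0348 bits

Information Gain = H(Y) - H(Y|Feature)

Before split:
P(positive) = 8/15 = 0.5333
H(Y) = 0.9968 bits

After split:
Feature=0: H = 0.9911 bits (weight = 9/15)
Feature=1: H = 0.9183 bits (weight = 6/15)
H(Y|Feature) = (9/15)×0.9911 + (6/15)×0.9183 = 0.9620 bits

Information Gain = 0.9968 - 0.9620 = 0.0348 bits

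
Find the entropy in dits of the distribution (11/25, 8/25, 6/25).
0.4640 dits

Shannon entropy is H(X) = -Σ p(x) log p(x).

For P = (11/25, 8/25, 6/25):
H = -11/25 × log_10(11/25) -8/25 × log_10(8/25) -6/25 × log_10(6/25)
H = 0.4640 dits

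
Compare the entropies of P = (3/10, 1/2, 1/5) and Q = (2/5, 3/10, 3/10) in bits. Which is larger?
Q

Computing entropies in bits:
H(P) = 1.4855
H(Q) = 1.5710

Distribution Q has higher entropy.

Intuition: The distribution closer to uniform (more spread out) has higher entropy.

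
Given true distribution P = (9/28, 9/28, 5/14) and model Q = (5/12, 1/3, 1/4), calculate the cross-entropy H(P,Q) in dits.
0.4906 dits

Cross-entropy: H(P,Q) = -Σ p(x) log q(x)

Alternatively: H(P,Q) = H(P) + D_KL(P||Q)
H(P) = 0.4766 dits
D_KL(P||Q) = 0.0140 dits

H(P,Q) = 0.4766 + 0.0140 = 0.4906 dits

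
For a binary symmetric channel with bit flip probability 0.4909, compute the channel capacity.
0.0002 bits

For a binary symmetric channel (BSC) with error probability p:
Capacity C = 1 - H(p) bits per symbol

where H(p) = -p log₂(p) - (1-p) log₂(1-p) is the binary entropy function.

H(0.4909) = 0.9998 bits
C = 1 - 0.9998 = 0.0002 bits per symbol

This means we can reliably transmit up to 0.0002 bits of information per channel use.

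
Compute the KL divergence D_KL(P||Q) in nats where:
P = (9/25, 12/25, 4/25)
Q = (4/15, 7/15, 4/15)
0.0398 nats

KL divergence: D_KL(P||Q) = Σ p(x) log(p(x)/q(x))

Computing term by term:
  x=0: 9/25 × log_e[(9/25)/(4/15)] = 9/25 × 0.3001 = 0.1080
  x=1: 12/25 × log_e[(12/25)/(7/15)] = 12/25 × 0.0282 = 0.0135
  x=2: 4/25 × log_e[(4/25)/(4/15)] = 4/25 × -0.5108 = -0.0817

D_KL(P||Q) = 0.0398 nats

Note: KL divergence is always non-negative and equals 0 iff P = Q.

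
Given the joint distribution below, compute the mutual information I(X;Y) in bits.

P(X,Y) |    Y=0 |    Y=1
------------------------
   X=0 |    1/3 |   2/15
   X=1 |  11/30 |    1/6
0.0006 bits

Mutual information: I(X;Y) = H(X) + H(Y) - H(X,Y)

Marginals:
P(X) = (7/15, 8/15), H(X) = 0.9968 bits
P(Y) = (7/10, 3/10), H(Y) = 0.8813 bits

Joint entropy: H(X,Y) = 1.8775 bits

I(X;Y) = 0.9968 + 0.8813 - 1.8775 = 0.0006 bits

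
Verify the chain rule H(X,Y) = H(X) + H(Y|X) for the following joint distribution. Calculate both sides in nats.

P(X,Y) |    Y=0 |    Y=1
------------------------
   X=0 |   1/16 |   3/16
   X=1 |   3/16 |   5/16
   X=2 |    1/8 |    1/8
H(X,Y) = 1.6844, H(X) = 1.0397, H(Y|X) = 0.6447 (all in nats)

Chain rule: H(X,Y) = H(X) + H(Y|X)

Left side — joint entropy directly:
H(X,Y) = -Σ p(x,y) log p(x,y) = 1.6844 nats

Right side — compute H(Y|X) from the conditional distributions:
P(X) = (1/4, 1/2, 1/4), so H(X) = 1.0397 nats
H(Y|X) = Σ_x P(X=x) · H(Y|X=x):
  P(Y|X=0) = (1/4, 3/4), H(Y|X=0) = 0.5623, weight P(X=0) = 1/4
  P(Y|X=1) = (3/8, 5/8), H(Y|X=1) = 0.6616, weight P(X=1) = 1/2
  P(Y|X=2) = (1/2, 1/2), H(Y|X=2) = 0.6931, weight P(X=2) = 1/4
H(Y|X) = 0.6447 nats

H(X) + H(Y|X) = 1.0397 + 0.6447 = 1.6844 nats

Both sides equal 1.6844 nats. ✓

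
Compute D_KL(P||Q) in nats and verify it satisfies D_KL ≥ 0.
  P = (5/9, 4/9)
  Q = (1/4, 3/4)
0.2111 nats

KL divergence satisfies the Gibbs inequality: D_KL(P||Q) ≥ 0 for all distributions P, Q.

D_KL(P||Q) = Σ p(x) log(p(x)/q(x))
Term by term:
  x=0: 5/9 × log_e[(5/9)/(1/4)] = 0.4436
  x=1: 4/9 × log_e[(4/9)/(3/4)] = -0.2326
D_KL(P||Q) = 0.2111 nats

D_KL(P||Q) = 0.2111 ≥ 0 ✓

This non-negativity is a fundamental property: relative entropy cannot be negative because it measures how different Q is from P.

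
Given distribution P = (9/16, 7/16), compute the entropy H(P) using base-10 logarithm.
0.2976 dits

Shannon entropy is H(X) = -Σ p(x) log p(x).

For P = (9/16, 7/16):
H = -9/16 × log_10(9/16) -7/16 × log_10(7/16)
H = 0.2976 dits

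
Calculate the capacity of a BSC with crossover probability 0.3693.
0.0499 bits

For a binary symmetric channel (BSC) with error probability p:
Capacity C = 1 - H(p) bits per symbol

where H(p) = -p log₂(p) - (1-p) log₂(1-p) is the binary entropy function.

H(0.3693) = 0.9501 bits
C = 1 - 0.9501 = 0.0499 bits per symbol

This means we can reliably transmit up to 0.0499 bits of information per channel use.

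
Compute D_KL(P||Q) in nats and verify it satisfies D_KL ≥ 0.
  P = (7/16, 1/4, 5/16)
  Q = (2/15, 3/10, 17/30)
0.2883 nats

KL divergence satisfies the Gibbs inequality: D_KL(P||Q) ≥ 0 for all distributions P, Q.

D_KL(P||Q) = Σ p(x) log(p(x)/q(x))
Term by term:
  x=0: 7/16 × log_e[(7/16)/(2/15)] = 0.5198
  x=1: 1/4 × log_e[(1/4)/(3/10)] = -0.0456
  x=2: 5/16 × log_e[(5/16)/(17/30)] = -0.1860
D_KL(P||Q) = 0.2883 nats

D_KL(P||Q) = 0.2883 ≥ 0 ✓

This non-negativity is a fundamental property: relative entropy cannot be negative because it measures how different Q is from P.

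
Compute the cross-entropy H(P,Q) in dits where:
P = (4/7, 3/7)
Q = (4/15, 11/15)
0.3857 dits

Cross-entropy: H(P,Q) = -Σ p(x) log q(x)

Alternatively: H(P,Q) = H(P) + D_KL(P||Q)
H(P) = 0.2966 dits
D_KL(P||Q) = 0.0892 dits

H(P,Q) = 0.2966 + 0.0892 = 0.3857 dits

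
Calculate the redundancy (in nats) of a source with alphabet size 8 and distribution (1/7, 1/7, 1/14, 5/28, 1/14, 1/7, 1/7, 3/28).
0.0435 nats

Redundancy measures how far a source is from maximum entropy:
R = H_max - H(X)

Maximum entropy for 8 symbols: H_max = log_e(8) = 2.0794 nats
Actual entropy: H(X) = 2.0359 nats
Redundancy: R = 2.0794 - 2.0359 = 0.0435 nats

This redundancy represents potential for compression: the source could be compressed by 0.0435 nats per symbol.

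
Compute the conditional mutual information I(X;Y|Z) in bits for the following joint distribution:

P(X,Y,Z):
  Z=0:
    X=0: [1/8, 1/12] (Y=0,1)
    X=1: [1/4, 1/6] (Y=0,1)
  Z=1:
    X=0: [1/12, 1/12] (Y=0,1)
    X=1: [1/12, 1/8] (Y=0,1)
0.0027 bits

Conditional mutual information: I(X;Y|Z) = H(X|Z) + H(Y|Z) - H(X,Y|Z)

H(Z) = 0.9544
H(X,Z) = 1.9000 → H(X|Z) = 0.9456
H(Y,Z) = 1.9329 → H(Y|Z) = 0.9785
H(X,Y,Z) = 2.8758 → H(X,Y|Z) = 1.9214

I(X;Y|Z) = 0.9456 + 0.9785 - 1.9214 = 0.0027 bits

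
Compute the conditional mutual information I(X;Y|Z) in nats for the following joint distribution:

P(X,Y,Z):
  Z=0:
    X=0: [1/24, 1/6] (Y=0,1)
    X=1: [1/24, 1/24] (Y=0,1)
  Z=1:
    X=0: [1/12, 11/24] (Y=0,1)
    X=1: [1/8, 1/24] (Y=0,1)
0.1153 nats

Conditional mutual information: I(X;Y|Z) = H(X|Z) + H(Y|Z) - H(X,Y|Z)

H(Z) = 0.6036
H(X,Z) = 1.1646 → H(X|Z) = 0.5610
H(Y,Z) = 1.2072 → H(Y|Z) = 0.6036
H(X,Y,Z) = 1.6529 → H(X,Y|Z) = 1.0492

I(X;Y|Z) = 0.5610 + 0.6036 - 1.0492 = 0.1153 nats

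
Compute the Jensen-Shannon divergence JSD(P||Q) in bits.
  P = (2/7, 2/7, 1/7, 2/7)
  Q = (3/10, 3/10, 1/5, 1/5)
0.0092 bits

Jensen-Shannon divergence is:
JSD(P||Q) = 0.5 × D_KL(P||M) + 0.5 × D_KL(Q||M)
where M = 0.5 × (P + Q) is the mixture distribution.

M = 0.5 × (2/7, 2/7, 1/7, 2/7) + 0.5 × (3/10, 3/10, 1/5, 1/5) = (0.292857, 0.292857, 6/35, 0.242857)

D_KL(P||M) = 0.0091 bits
D_KL(Q||M) = 0.0093 bits

JSD(P||Q) = 0.5 × 0.0091 + 0.5 × 0.0093 = 0.0092 bits

Unlike KL divergence, JSD is symmetric and bounded: 0 ≤ JSD ≤ log(2).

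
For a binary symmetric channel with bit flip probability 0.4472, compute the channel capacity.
0.0081 bits

For a binary symmetric channel (BSC) with error probability p:
Capacity C = 1 - H(p) bits per symbol

where H(p) = -p log₂(p) - (1-p) log₂(1-p) is the binary entropy function.

H(0.4472) = 0.9919 bits
C = 1 - 0.9919 = 0.0081 bits per symbol

This means we can reliably transmit up to 0.0081 bits of information per channel use.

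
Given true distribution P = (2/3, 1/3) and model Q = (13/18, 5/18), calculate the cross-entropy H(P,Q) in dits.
0.2797 dits

Cross-entropy: H(P,Q) = -Σ p(x) log q(x)

Alternatively: H(P,Q) = H(P) + D_KL(P||Q)
H(P) = 0.2764 dits
D_KL(P||Q) = 0.0032 dits

H(P,Q) = 0.2764 + 0.0032 = 0.2797 dits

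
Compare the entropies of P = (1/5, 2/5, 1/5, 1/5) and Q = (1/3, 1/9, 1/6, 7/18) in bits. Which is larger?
P

Computing entropies in bits:
H(P) = 1.9219
H(Q) = 1.8413

Distribution P has higher entropy.

Intuition: The distribution closer to uniform (more spread out) has higher entropy.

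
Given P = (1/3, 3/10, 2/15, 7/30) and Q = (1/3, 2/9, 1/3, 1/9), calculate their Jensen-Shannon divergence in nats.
0.0361 nats

Jensen-Shannon divergence is:
JSD(P||Q) = 0.5 × D_KL(P||M) + 0.5 × D_KL(Q||M)
where M = 0.5 × (P + Q) is the mixture distribution.

M = 0.5 × (1/3, 3/10, 2/15, 7/30) + 0.5 × (1/3, 2/9, 1/3, 1/9) = (1/3, 0.261111, 7/30, 0.172222)

D_KL(P||M) = 0.0379 nats
D_KL(Q||M) = 0.0344 nats

JSD(P||Q) = 0.5 × 0.0379 + 0.5 × 0.0344 = 0.0361 nats

Unlike KL divergence, JSD is symmetric and bounded: 0 ≤ JSD ≤ log(2).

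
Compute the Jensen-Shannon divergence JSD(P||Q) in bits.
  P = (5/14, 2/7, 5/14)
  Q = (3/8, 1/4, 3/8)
0.0012 bits

Jensen-Shannon divergence is:
JSD(P||Q) = 0.5 × D_KL(P||M) + 0.5 × D_KL(Q||M)
where M = 0.5 × (P + Q) is the mixture distribution.

M = 0.5 × (5/14, 2/7, 5/14) + 0.5 × (3/8, 1/4, 3/8) = (0.366071, 0.267857, 0.366071)

D_KL(P||M) = 0.0012 bits
D_KL(Q||M) = 0.0012 bits

JSD(P||Q) = 0.5 × 0.0012 + 0.5 × 0.0012 = 0.0012 bits

Unlike KL divergence, JSD is symmetric and bounded: 0 ≤ JSD ≤ log(2).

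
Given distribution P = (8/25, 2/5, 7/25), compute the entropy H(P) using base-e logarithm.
1.0876 nats

Shannon entropy is H(X) = -Σ p(x) log p(x).

For P = (8/25, 2/5, 7/25):
H = -8/25 × log_e(8/25) -2/5 × log_e(2/5) -7/25 × log_e(7/25)
H = 1.0876 nats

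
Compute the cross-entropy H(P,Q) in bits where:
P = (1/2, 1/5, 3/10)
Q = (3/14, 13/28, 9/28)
1.8238 bits

Cross-entropy: H(P,Q) = -Σ p(x) log q(x)

Alternatively: H(P,Q) = H(P) + D_KL(P||Q)
H(P) = 1.4855 bits
D_KL(P||Q) = 0.3383 bits

H(P,Q) = 1.4855 + 0.3383 = 1.8238 bits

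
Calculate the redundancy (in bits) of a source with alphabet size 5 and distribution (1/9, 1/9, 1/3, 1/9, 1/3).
0.2086 bits

Redundancy measures how far a source is from maximum entropy:
R = H_max - H(X)

Maximum entropy for 5 symbols: H_max = log_2(5) = 2.3219 bits
Actual entropy: H(X) = 2.1133 bits
Redundancy: R = 2.3219 - 2.1133 = 0.2086 bits

This redundancy represents potential for compression: the source could be compressed by 0.2086 bits per symbol.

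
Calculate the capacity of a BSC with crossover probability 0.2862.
0.1362 bits

For a binary symmetric channel (BSC) with error probability p:
Capacity C = 1 - H(p) bits per symbol

where H(p) = -p log₂(p) - (1-p) log₂(1-p) is the binary entropy function.

H(0.2862) = 0.8638 bits
C = 1 - 0.8638 = 0.1362 bits per symbol

This means we can reliably transmit up to 0.1362 bits of information per channel use.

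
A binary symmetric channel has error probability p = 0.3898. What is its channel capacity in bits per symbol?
0.0353 bits

For a binary symmetric channel (BSC) with error probability p:
Capacity C = 1 - H(p) bits per symbol

where H(p) = -p log₂(p) - (1-p) log₂(1-p) is the binary entropy function.

H(0.3898) = 0.9647 bits
C = 1 - 0.9647 = 0.0353 bits per symbol

This means we can reliably transmit up to 0.0353 bits of information per channel use.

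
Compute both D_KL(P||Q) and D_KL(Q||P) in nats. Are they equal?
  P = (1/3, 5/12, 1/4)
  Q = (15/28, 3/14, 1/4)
D_KL(P||Q) = 0.1189, D_KL(Q||P) = 0.1117

KL divergence is not symmetric: D_KL(P||Q) ≠ D_KL(Q||P) in general.

D_KL(P||Q) = 0.1189 nats
D_KL(Q||P) = 0.1117 nats

No, they are not equal!

This asymmetry is why KL divergence is not a true distance metric.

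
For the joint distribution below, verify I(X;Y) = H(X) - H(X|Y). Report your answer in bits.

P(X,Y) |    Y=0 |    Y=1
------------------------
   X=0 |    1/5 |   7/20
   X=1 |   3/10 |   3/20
I(X;Y) = 0.0667 bits

Mutual information has multiple equivalent forms:
- I(X;Y) = H(X) - H(X|Y)
- I(X;Y) = H(Y) - H(Y|X)
- I(X;Y) = H(X) + H(Y) - H(X,Y)

Computing all quantities:
H(X) = 0.9928, H(Y) = 1.0000, H(X,Y) = 1.9261
H(X|Y) = 0.9261, H(Y|X) = 0.9333

Verification:
H(X) - H(X|Y) = 0.9928 - 0.9261 = 0.0667
H(Y) - H(Y|X) = 1.0000 - 0.9333 = 0.0667
H(X) + H(Y) - H(X,Y) = 0.9928 + 1.0000 - 1.9261 = 0.0667

All forms give I(X;Y) = 0.0667 bits. ✓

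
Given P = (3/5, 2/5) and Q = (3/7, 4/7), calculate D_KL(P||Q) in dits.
0.0257 dits

KL divergence: D_KL(P||Q) = Σ p(x) log(p(x)/q(x))

Computing term by term:
  x=0: 3/5 × log_10[(3/5)/(3/7)] = 3/5 × 0.1461 = 0.0877
  x=1: 2/5 × log_10[(2/5)/(4/7)] = 2/5 × -0.1549 = -0.0620

D_KL(P||Q) = 0.0257 dits

Note: KL divergence is always non-negative and equals 0 iff P = Q.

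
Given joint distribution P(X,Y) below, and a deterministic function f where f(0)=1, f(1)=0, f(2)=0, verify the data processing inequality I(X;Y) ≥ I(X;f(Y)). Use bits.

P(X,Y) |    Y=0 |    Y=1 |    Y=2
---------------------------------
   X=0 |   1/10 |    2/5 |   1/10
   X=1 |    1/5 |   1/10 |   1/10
I(X;Y) = 0.1345, I(X;f(Y)) = 0.0913, inequality holds: 0.1345 ≥ 0.0913

Data Processing Inequality: For any Markov chain X → Y → Z, we have I(X;Y) ≥ I(X;Z).

Here Z = f(Y) is a deterministic function of Y, forming X → Y → Z.

Original I(X;Y) = 0.1345 bits

After applying f:
P(X,Z) where Z=f(Y):
- P(X,Z=0) = P(X,Y=1) + P(X,Y=2)
- P(X,Z=1) = P(X,Y=0)

I(X;Z) = I(X;f(Y)) = 0.0913 bits

Verification: 0.1345 ≥ 0.0913 ✓

Information cannot be created by processing; the function f can only lose information about X.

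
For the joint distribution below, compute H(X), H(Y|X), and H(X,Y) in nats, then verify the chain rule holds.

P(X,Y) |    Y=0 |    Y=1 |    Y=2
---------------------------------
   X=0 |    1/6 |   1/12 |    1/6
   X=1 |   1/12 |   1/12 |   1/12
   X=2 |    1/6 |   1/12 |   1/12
H(X,Y) = 2.1383, H(X) = 1.0776, H(Y|X) = 1.0608 (all in nats)

Chain rule: H(X,Y) = H(X) + H(Y|X)

Left side — joint entropy directly:
H(X,Y) = -Σ p(x,y) log p(x,y) = 2.1383 nats

Right side — compute H(Y|X) from the conditional distributions:
P(X) = (5/12, 1/4, 1/3), so H(X) = 1.0776 nats
H(Y|X) = Σ_x P(X=x) · H(Y|X=x):
  P(Y|X=0) = (2/5, 1/5, 2/5), H(Y|X=0) = 1.0549, weight P(X=0) = 5/12
  P(Y|X=1) = (1/3, 1/3, 1/3), H(Y|X=1) = 1.0986, weight P(X=1) = 1/4
  P(Y|X=2) = (1/2, 1/4, 1/4), H(Y|X=2) = 1.0397, weight P(X=2) = 1/3
H(Y|X) = 1.0608 nats

H(X) + H(Y|X) = 1.0776 + 1.0608 = 2.1383 nats

Both sides equal 2.1383 nats. ✓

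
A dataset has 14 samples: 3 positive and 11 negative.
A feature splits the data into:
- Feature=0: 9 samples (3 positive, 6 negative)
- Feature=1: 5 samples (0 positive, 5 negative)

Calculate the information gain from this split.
0.1593 bits

Information Gain = H(Y) - H(Y|Feature)

Before split:
P(positive) = 3/14 = 0.2143
H(Y) = 0.7496 bits

After split:
Feature=0: H = 0.9183 bits (weight = 9/14)
Feature=1: H = 0.0000 bits (weight = 5/14)
H(Y|Feature) = (9/14)×0.9183 + (5/14)×0.0000 = 0.5903 bits

Information Gain = 0.7496 - 0.5903 = 0.1593 bits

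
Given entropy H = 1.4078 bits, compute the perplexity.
2.6533

Perplexity is 2^H (or exp(H) for natural log).

H = 1.4078 bits
Perplexity = 2^1.4078 = 2.6533

Interpretation: The model's uncertainty is equivalent to choosing uniformly among 2.7 options.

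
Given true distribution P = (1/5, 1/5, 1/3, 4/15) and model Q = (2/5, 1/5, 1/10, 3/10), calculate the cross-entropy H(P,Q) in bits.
2.2993 bits

Cross-entropy: H(P,Q) = -Σ p(x) log q(x)

Alternatively: H(P,Q) = H(P) + D_KL(P||Q)
H(P) = 1.9656 bits
D_KL(P||Q) = 0.3337 bits

H(P,Q) = 1.9656 + 0.3337 = 2.2993 bits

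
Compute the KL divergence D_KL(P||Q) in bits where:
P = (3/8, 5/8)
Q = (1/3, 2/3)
0.0055 bits

KL divergence: D_KL(P||Q) = Σ p(x) log(p(x)/q(x))

Computing term by term:
  x=0: 3/8 × log_2[(3/8)/(1/3)] = 3/8 × 0.1699 = 0.0637
  x=1: 5/8 × log_2[(5/8)/(2/3)] = 5/8 × -0.0931 = -0.0582

D_KL(P||Q) = 0.0055 bits

Note: KL divergence is always non-negative and equals 0 iff P = Q.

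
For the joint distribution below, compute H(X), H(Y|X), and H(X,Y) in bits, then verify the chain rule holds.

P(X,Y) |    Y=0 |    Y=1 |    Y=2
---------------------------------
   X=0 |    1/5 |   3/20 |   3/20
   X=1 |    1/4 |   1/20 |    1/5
H(X,Y) = 2.4660, H(X) = 1.0000, H(Y|X) = 1.4660 (all in bits)

Chain rule: H(X,Y) = H(X) + H(Y|X)

Left side — joint entropy directly:
H(X,Y) = -Σ p(x,y) log p(x,y) = 2.4660 bits

Right side — compute H(Y|X) from the conditional distributions:
P(X) = (1/2, 1/2), so H(X) = 1.0000 bits
H(Y|X) = Σ_x P(X=x) · H(Y|X=x):
  P(Y|X=0) = (2/5, 3/10, 3/10), H(Y|X=0) = 1.5710, weight P(X=0) = 1/2
  P(Y|X=1) = (1/2, 1/10, 2/5), H(Y|X=1) = 1.3610, weight P(X=1) = 1/2
H(Y|X) = 1.4660 bits

H(X) + H(Y|X) = 1.0000 + 1.4660 = 2.4660 bits

Both sides equal 2.4660 bits. ✓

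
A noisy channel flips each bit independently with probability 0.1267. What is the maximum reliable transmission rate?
0.4517 bits

For a binary symmetric channel (BSC) with error probability p:
Capacity C = 1 - H(p) bits per symbol

where H(p) = -p log₂(p) - (1-p) log₂(1-p) is the binary entropy function.

H(0.1267) = 0.5483 bits
C = 1 - 0.5483 = 0.4517 bits per symbol

This means we can reliably transmit up to 0.4517 bits of information per channel use.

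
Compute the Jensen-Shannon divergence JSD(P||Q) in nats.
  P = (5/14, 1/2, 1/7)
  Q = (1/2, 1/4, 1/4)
0.0346 nats

Jensen-Shannon divergence is:
JSD(P||Q) = 0.5 × D_KL(P||M) + 0.5 × D_KL(Q||M)
where M = 0.5 × (P + Q) is the mixture distribution.

M = 0.5 × (5/14, 1/2, 1/7) + 0.5 × (1/2, 1/4, 1/4) = (3/7, 3/8, 0.196429)

D_KL(P||M) = 0.0332 nats
D_KL(Q||M) = 0.0360 nats

JSD(P||Q) = 0.5 × 0.0332 + 0.5 × 0.0360 = 0.0346 nats

Unlike KL divergence, JSD is symmetric and bounded: 0 ≤ JSD ≤ log(2).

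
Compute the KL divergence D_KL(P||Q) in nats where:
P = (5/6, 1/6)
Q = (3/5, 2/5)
0.1278 nats

KL divergence: D_KL(P||Q) = Σ p(x) log(p(x)/q(x))

Computing term by term:
  x=0: 5/6 × log_e[(5/6)/(3/5)] = 5/6 × 0.3285 = 0.2738
  x=1: 1/6 × log_e[(1/6)/(2/5)] = 1/6 × -0.8755 = -0.1459

D_KL(P||Q) = 0.1278 nats

Note: KL divergence is always non-negative and equals 0 iff P = Q.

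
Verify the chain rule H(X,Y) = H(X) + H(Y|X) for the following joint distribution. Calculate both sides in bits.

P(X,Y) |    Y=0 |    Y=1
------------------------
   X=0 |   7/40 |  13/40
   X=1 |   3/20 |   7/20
H(X,Y) = 1.9077, H(X) = 1.0000, H(Y|X) = 0.9077 (all in bits)

Chain rule: H(X,Y) = H(X) + H(Y|X)

Left side — joint entropy directly:
H(X,Y) = -Σ p(x,y) log p(x,y) = 1.9077 bits

Right side — compute H(Y|X) from the conditional distributions:
P(X) = (1/2, 1/2), so H(X) = 1.0000 bits
H(Y|X) = Σ_x P(X=x) · H(Y|X=x):
  P(Y|X=0) = (7/20, 13/20), H(Y|X=0) = 0.9341, weight P(X=0) = 1/2
  P(Y|X=1) = (3/10, 7/10), H(Y|X=1) = 0.8813, weight P(X=1) = 1/2
H(Y|X) = 0.9077 bits

H(X) + H(Y|X) = 1.0000 + 0.9077 = 1.9077 bits

Both sides equal 1.9077 bits. ✓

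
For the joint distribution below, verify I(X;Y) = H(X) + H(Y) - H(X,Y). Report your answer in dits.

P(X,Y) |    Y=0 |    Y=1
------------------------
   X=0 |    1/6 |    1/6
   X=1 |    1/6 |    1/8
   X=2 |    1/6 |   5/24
I(X;Y) = 0.0023 dits

Mutual information has multiple equivalent forms:
- I(X;Y) = H(X) - H(X|Y)
- I(X;Y) = H(Y) - H(Y|X)
- I(X;Y) = H(X) + H(Y) - H(X,Y)

Computing all quantities:
H(X) = 0.4749, H(Y) = 0.3010, H(X,Y) = 0.7736
H(X|Y) = 0.4725, H(Y|X) = 0.2987

Verification:
H(X) - H(X|Y) = 0.4749 - 0.4725 = 0.0023
H(Y) - H(Y|X) = 0.3010 - 0.2987 = 0.0023
H(X) + H(Y) - H(X,Y) = 0.4749 + 0.3010 - 0.7736 = 0.0023

All forms give I(X;Y) = 0.0023 dits. ✓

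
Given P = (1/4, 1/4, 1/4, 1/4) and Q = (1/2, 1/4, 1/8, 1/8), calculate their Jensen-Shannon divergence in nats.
0.0425 nats

Jensen-Shannon divergence is:
JSD(P||Q) = 0.5 × D_KL(P||M) + 0.5 × D_KL(Q||M)
where M = 0.5 × (P + Q) is the mixture distribution.

M = 0.5 × (1/4, 1/4, 1/4, 1/4) + 0.5 × (1/2, 1/4, 1/8, 1/8) = (3/8, 1/4, 3/16, 3/16)

D_KL(P||M) = 0.0425 nats
D_KL(Q||M) = 0.0425 nats

JSD(P||Q) = 0.5 × 0.0425 + 0.5 × 0.0425 = 0.0425 nats

Unlike KL divergence, JSD is symmetric and bounded: 0 ≤ JSD ≤ log(2).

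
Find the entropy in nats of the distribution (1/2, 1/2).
0.6931 nats

Shannon entropy is H(X) = -Σ p(x) log p(x).

For P = (1/2, 1/2):
H = -1/2 × log_e(1/2) -1/2 × log_e(1/2)
H = 0.6931 nats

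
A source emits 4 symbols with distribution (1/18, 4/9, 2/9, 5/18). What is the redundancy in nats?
0.1753 nats

Redundancy measures how far a source is from maximum entropy:
R = H_max - H(X)

Maximum entropy for 4 symbols: H_max = log_e(4) = 1.3863 nats
Actual entropy: H(X) = 1.2110 nats
Redundancy: R = 1.3863 - 1.2110 = 0.1753 nats

This redundancy represents potential for compression: the source could be compressed by 0.1753 nats per symbol.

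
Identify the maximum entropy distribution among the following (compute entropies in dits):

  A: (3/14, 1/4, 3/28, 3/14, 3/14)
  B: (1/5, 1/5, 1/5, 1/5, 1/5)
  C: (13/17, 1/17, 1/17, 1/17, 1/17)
B

For a discrete distribution over n outcomes, entropy is maximized by the uniform distribution.

Computing entropies:
H(A) = 0.6845 dits
H(B) = 0.6990 dits
H(C) = 0.3786 dits

The uniform distribution (where all probabilities equal 1/5) achieves the maximum entropy of log_10(5) = 0.6990 dits.

Distribution B has the highest entropy.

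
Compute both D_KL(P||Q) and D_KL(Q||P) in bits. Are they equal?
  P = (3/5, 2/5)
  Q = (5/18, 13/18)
D_KL(P||Q) = 0.3256, D_KL(Q||P) = 0.3070

KL divergence is not symmetric: D_KL(P||Q) ≠ D_KL(Q||P) in general.

D_KL(P||Q) = 0.3256 bits
D_KL(Q||P) = 0.3070 bits

No, they are not equal!

This asymmetry is why KL divergence is not a true distance metric.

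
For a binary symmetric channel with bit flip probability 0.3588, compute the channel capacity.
0.0583 bits

For a binary symmetric channel (BSC) with error probability p:
Capacity C = 1 - H(p) bits per symbol

where H(p) = -p log₂(p) - (1-p) log₂(1-p) is the binary entropy function.

H(0.3588) = 0.9417 bits
C = 1 - 0.9417 = 0.0583 bits per symbol

This means we can reliably transmit up to 0.0583 bits of information per channel use.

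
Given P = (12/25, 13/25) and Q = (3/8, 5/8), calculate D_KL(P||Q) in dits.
0.0099 dits

KL divergence: D_KL(P||Q) = Σ p(x) log(p(x)/q(x))

Computing term by term:
  x=0: 12/25 × log_10[(12/25)/(3/8)] = 12/25 × 0.1072 = 0.0515
  x=1: 13/25 × log_10[(13/25)/(5/8)] = 13/25 × -0.0799 = -0.0415

D_KL(P||Q) = 0.0099 dits

Note: KL divergence is always non-negative and equals 0 iff P = Q.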